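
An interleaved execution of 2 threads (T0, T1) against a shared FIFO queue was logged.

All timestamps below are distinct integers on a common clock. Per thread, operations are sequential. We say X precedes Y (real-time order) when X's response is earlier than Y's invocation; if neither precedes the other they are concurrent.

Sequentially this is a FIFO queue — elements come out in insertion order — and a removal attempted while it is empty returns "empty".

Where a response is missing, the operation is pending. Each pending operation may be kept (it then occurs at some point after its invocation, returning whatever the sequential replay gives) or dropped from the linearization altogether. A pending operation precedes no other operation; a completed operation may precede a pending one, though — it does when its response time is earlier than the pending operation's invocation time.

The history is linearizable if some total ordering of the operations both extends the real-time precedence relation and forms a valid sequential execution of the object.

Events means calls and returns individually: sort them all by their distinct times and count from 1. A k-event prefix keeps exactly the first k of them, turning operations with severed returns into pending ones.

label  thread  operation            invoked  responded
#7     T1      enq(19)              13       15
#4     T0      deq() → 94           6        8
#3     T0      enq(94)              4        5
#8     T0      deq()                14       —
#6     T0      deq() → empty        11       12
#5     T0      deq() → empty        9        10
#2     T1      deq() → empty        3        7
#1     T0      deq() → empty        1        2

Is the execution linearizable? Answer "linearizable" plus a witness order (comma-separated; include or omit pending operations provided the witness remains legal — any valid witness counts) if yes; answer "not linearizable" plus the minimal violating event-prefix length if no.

1. #1 deq() → empty, leaving queue <>
2. #2 deq() → empty, leaving queue <>
3. #3 enq(94), leaving queue <94>
4. #4 deq() → 94, leaving queue <>
5. #5 deq() → empty, leaving queue <>
6. #6 deq() → empty, leaving queue <>
7. #7 enq(19), leaving queue <19>

linearizable — witness: #1, #2, #3, #4, #5, #6, #7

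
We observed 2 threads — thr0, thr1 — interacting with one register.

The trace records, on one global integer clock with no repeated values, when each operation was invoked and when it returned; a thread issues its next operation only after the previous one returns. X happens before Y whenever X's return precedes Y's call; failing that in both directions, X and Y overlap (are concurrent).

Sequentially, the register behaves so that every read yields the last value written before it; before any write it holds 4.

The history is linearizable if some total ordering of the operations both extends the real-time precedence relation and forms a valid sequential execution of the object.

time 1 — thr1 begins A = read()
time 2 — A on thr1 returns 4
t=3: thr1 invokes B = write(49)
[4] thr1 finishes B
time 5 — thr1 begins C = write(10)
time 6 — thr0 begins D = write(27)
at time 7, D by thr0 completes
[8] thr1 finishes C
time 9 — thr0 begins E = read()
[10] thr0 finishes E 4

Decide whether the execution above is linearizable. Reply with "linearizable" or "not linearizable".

not linearizable

events 1..9 are fine; event 10 — the response of E at time 10 — makes the prefix non-linearizable
5 completed operations, 2 real-time-consistent orders — every register replay fails
one such order, A, B, C, D, E, breaks at step 5 where E read() → 4 is illegal
one such order, A, B, D, C, E, breaks at step 5 where E read() → 4 is illegal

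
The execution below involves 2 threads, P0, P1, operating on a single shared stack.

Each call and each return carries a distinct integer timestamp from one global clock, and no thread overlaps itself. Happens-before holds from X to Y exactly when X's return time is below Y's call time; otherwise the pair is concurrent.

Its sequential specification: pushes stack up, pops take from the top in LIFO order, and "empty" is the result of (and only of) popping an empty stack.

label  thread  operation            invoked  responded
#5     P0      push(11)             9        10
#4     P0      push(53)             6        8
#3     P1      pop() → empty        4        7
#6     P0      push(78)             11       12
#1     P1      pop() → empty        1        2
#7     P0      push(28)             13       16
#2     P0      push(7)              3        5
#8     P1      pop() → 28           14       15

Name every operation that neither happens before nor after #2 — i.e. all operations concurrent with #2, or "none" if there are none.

#3

overlap test against #2 [3,5]: concurrent iff the interval meets 3..5
#1 [1,2]: before
#3 [4,7]: concurrent
#4 [6,8]: after
#5 [9,10]: after
#6 [11,12]: after
#7 [13,16]: after
#8 [14,15]: after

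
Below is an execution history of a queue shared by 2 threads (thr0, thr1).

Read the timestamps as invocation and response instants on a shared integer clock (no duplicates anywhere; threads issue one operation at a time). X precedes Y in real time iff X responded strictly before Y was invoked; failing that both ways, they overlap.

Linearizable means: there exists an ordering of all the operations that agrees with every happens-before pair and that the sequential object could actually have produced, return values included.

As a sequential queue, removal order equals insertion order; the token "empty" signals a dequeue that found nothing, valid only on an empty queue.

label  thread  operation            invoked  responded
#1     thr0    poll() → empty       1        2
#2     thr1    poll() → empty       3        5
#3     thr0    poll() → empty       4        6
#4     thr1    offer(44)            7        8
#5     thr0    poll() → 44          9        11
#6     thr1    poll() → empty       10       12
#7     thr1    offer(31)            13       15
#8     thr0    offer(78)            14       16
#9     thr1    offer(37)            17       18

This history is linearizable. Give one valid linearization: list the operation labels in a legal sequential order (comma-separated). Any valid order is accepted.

#1, #2, #3, #4, #5, #6, #7, #8, #9

step 1: #1 poll() → empty — queue <>
step 2: #2 poll() → empty — queue <>
step 3: #3 poll() → empty — queue <>
step 4: #4 offer(44) — queue <44>
step 5: #5 poll() → 44 — queue <>
step 6: #6 poll() → empty — queue <>
step 7: #7 offer(31) — queue <31>
step 8: #8 offer(78) — queue <31,78>
step 9: #9 offer(37) — queue <31,78,37>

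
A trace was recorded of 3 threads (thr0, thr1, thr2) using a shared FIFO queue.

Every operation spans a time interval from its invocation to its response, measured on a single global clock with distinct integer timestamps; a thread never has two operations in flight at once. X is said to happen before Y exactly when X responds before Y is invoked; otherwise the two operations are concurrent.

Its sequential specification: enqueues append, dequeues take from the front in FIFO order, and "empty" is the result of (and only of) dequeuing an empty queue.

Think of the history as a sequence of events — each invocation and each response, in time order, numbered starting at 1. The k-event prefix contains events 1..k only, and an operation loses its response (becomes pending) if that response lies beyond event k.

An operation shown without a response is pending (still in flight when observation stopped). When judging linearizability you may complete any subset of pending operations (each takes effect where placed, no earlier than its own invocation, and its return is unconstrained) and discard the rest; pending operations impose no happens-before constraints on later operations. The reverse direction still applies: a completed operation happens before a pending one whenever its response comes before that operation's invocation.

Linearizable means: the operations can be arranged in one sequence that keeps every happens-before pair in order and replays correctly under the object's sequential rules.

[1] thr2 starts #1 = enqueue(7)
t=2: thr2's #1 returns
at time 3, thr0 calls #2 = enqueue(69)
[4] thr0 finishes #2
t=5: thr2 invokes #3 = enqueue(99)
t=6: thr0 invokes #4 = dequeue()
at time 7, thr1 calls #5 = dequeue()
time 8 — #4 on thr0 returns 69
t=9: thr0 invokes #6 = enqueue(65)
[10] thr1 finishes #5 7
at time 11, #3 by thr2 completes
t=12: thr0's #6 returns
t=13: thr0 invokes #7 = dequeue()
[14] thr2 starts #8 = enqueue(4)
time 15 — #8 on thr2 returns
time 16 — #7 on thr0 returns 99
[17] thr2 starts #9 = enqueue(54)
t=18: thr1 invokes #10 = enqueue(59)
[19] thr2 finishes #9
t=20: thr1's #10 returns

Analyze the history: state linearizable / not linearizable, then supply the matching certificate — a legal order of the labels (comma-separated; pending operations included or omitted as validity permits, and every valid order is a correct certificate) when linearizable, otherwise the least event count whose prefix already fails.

linearizable — witness: #1, #2, #3, #5, #4, #6, #7, #8, #9, #10

1. #1 enqueue(7), leaving queue <7>
2. #2 enqueue(69), leaving queue <7,69>
3. #3 enqueue(99), leaving queue <7,69,99>
4. #5 dequeue() → 7, leaving queue <69,99>
5. #4 dequeue() → 69, leaving queue <99>
6. #6 enqueue(65), leaving queue <99,65>
7. #7 dequeue() → 99, leaving queue <65>
8. #8 enqueue(4), leaving queue <65,4>
9. #9 enqueue(54), leaving queue <65,4,54>
10. #10 enqueue(59), leaving queue <65,4,54,59>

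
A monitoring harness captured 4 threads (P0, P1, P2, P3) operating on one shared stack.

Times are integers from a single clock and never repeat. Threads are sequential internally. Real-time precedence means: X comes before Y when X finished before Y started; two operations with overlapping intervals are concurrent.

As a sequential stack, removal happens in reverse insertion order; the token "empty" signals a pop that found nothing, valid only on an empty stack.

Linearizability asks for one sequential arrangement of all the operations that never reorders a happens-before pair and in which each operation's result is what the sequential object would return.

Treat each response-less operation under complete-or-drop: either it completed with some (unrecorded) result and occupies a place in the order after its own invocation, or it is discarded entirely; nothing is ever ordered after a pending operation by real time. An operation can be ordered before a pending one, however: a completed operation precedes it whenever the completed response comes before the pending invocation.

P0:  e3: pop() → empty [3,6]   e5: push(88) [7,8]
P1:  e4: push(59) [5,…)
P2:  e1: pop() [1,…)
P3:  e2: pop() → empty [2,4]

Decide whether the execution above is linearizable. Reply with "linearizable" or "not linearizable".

one valid linearization: e1, e2, e3, e4, e5
after step 1 (e1 pop() (pending, included)): stack <>
after step 2 (e2 pop() → empty): stack <>
after step 3 (e3 pop() → empty): stack <>
after step 4 (e4 push(59) (pending, included)): stack <59>
after step 5 (e5 push(88)): stack <59,88>

linearizable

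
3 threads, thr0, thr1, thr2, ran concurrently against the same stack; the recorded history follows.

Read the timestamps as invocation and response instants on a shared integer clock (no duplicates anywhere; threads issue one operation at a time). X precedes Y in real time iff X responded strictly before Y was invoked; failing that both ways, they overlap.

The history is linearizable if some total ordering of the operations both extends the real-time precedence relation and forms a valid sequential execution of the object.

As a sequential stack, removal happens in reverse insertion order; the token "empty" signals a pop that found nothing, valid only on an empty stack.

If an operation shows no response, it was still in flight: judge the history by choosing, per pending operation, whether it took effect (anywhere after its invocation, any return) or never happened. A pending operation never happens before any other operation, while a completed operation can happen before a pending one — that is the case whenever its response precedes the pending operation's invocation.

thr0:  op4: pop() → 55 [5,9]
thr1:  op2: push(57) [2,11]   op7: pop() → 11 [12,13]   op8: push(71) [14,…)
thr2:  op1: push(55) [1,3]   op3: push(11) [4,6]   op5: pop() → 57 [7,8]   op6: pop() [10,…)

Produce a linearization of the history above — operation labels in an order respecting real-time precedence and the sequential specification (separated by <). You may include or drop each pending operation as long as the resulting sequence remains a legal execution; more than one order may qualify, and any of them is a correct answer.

op1 < op4 < op3 < op2 < op5 < op7

1. op1 push(55), leaving stack <55>
2. op4 pop() → 55, leaving stack <>
3. op3 push(11), leaving stack <11>
4. op2 push(57), leaving stack <11,57>
5. op5 pop() → 57, leaving stack <11>
6. op7 pop() → 11, leaving stack <>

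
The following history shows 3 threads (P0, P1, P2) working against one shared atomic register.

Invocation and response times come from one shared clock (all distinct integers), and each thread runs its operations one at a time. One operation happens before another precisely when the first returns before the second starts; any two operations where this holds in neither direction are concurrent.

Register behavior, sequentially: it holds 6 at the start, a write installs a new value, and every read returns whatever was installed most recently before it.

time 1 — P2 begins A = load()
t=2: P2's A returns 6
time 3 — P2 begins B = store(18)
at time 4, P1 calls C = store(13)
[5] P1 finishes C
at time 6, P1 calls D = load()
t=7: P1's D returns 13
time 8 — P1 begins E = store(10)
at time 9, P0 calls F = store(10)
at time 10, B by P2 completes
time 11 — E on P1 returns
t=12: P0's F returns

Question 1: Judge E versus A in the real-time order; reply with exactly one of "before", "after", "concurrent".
after

E spans [8,11], A spans [1,2]
resp(A)=2 < inv(E)=8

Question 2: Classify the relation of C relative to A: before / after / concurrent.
after

C spans [4,5], A spans [1,2]
resp(A)=2 < inv(C)=4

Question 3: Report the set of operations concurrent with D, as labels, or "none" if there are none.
B

D runs from 6 to 7; window-overlapping ops are concurrent
A [1,2]: before
B [3,10]: concurrent
C [4,5]: before
E [8,11]: after
F [9,12]: after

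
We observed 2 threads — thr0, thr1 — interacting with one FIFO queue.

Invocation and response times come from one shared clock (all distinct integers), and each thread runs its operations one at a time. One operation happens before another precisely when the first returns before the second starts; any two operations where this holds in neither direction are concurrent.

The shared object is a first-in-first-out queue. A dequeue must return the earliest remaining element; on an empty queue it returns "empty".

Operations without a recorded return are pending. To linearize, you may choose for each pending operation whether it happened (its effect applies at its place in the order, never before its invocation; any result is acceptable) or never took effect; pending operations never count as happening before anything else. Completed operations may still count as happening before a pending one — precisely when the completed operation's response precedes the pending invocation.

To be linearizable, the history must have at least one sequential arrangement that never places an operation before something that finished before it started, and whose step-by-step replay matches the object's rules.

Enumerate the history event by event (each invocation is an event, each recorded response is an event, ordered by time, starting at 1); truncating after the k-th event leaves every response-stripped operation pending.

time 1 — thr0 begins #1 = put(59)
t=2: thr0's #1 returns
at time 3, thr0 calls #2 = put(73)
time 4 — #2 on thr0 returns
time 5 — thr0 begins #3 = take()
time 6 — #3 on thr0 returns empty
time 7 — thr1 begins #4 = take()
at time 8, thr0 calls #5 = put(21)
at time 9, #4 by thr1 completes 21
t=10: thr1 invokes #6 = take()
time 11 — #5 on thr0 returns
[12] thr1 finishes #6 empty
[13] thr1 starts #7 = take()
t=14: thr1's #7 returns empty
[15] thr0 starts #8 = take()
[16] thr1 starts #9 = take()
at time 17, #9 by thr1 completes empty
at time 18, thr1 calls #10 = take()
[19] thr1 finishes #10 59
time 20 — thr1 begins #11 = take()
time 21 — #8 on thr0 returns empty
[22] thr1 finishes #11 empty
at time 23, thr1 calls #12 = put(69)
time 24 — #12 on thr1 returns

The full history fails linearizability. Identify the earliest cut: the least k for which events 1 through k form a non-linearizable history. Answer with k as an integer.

a valid linearization of events 1..5 exists, for instance #1, #2:
after step 1 (#1 put(59)): queue <59>
after step 2 (#2 put(73)): queue <59,73>
event 6 — #3's response, time 6 — after it, nothing linearizes
e.g. #1, #2, #3: illegal at step 3, since #3 take() → empty cannot apply there

6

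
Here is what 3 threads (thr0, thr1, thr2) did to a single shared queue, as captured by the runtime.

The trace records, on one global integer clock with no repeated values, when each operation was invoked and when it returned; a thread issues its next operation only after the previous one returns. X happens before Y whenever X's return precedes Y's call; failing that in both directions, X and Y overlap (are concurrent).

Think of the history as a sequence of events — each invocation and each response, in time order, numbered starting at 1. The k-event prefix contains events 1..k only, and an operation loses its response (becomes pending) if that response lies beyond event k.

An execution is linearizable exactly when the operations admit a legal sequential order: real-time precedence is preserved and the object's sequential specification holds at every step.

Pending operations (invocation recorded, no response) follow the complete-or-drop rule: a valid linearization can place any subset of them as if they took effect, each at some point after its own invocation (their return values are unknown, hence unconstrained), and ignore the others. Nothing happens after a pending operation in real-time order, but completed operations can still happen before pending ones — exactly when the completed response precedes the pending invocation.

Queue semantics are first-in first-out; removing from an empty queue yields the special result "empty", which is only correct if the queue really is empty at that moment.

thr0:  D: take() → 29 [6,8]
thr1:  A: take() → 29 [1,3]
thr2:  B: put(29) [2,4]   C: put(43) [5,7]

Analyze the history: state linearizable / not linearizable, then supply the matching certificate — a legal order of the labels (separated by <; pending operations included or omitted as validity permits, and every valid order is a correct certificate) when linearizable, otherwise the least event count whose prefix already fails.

cut after 7 events: linearizable; cut after 8 events (D responds, time 8): not linearizable
checked exhaustively: 4 real-time-consistent orders of 4 completed operations, zero legal queue replays
one such order, A, B, C, D, breaks at step 1 where A take() → 29 is illegal
one such order, A, B, D, C, breaks at step 1 where A take() → 29 is illegal

not linearizable — minimal violating prefix: 8 events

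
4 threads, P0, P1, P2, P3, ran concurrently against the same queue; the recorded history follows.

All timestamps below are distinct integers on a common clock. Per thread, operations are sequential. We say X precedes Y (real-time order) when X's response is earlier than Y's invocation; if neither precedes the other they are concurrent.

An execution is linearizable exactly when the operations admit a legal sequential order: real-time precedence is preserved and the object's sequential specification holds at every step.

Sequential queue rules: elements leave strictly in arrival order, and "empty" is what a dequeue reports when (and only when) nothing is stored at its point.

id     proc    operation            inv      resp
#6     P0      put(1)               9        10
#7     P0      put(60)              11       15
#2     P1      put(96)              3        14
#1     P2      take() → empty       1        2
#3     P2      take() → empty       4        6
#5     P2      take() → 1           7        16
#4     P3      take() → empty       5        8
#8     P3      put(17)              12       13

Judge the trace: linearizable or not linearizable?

linearizable

one valid linearization: #1, #3, #4, #6, #2, #5, #7, #8
after step 1 (#1 take() → empty): queue <>
after step 2 (#3 take() → empty): queue <>
after step 3 (#4 take() → empty): queue <>
after step 4 (#6 put(1)): queue <1>
after step 5 (#2 put(96)): queue <1,96>
after step 6 (#5 take() → 1): queue <96>
after step 7 (#7 put(60)): queue <96,60>
after step 8 (#8 put(17)): queue <96,60,17>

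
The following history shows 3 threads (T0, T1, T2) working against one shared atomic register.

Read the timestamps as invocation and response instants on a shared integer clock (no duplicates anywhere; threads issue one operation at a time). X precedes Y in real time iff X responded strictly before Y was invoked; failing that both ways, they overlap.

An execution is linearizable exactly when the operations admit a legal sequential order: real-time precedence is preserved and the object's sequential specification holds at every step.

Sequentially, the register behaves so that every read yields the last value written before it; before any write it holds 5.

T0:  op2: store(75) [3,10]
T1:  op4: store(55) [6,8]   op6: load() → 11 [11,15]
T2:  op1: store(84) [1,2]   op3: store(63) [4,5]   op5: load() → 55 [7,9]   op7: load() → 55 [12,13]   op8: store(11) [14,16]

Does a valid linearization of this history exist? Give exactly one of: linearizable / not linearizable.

linearizable

a witness: op1, op2, op3, op4, op5, op7, op8, op6
after step 1 (op1 store(84)): value 84
after step 2 (op2 store(75)): value 75
after step 3 (op3 store(63)): value 63
after step 4 (op4 store(55)): value 55
after step 5 (op5 load() → 55): value 55
after step 6 (op7 load() → 55): value 55
after step 7 (op8 store(11)): value 11
after step 8 (op6 load() → 11): value 11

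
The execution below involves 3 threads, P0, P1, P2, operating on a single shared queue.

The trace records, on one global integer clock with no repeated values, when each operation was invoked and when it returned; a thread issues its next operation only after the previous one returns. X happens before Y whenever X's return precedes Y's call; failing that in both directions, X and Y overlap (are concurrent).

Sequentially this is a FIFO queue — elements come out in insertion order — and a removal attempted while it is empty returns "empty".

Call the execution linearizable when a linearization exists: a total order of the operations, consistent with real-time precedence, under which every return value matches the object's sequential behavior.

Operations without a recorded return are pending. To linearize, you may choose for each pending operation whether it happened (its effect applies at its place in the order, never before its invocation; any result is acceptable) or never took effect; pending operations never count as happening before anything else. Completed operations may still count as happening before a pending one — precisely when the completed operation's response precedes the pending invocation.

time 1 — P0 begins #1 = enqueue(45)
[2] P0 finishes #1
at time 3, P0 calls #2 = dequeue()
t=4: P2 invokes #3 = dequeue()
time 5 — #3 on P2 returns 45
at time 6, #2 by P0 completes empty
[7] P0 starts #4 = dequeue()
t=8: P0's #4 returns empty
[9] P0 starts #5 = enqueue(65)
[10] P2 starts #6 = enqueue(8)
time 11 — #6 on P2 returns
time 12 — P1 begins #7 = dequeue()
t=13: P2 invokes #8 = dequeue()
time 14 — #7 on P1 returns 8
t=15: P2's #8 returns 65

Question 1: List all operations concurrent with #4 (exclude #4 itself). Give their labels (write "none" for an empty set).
Answer: none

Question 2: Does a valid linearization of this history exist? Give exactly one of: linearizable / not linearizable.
a witness: #1, #3, #2, #4, #5, #6, #8, #7
step 1: #1 enqueue(45) — queue <45>
step 2: #3 dequeue() → 45 — queue <>
step 3: #2 dequeue() → empty — queue <>
step 4: #4 dequeue() → empty — queue <>
step 5: #5 enqueue(65) (pending, included) — queue <65>
step 6: #6 enqueue(8) — queue <65,8>
step 7: #8 dequeue() → 65 — queue <8>
step 8: #7 dequeue() → 8 — queue <>

linearizable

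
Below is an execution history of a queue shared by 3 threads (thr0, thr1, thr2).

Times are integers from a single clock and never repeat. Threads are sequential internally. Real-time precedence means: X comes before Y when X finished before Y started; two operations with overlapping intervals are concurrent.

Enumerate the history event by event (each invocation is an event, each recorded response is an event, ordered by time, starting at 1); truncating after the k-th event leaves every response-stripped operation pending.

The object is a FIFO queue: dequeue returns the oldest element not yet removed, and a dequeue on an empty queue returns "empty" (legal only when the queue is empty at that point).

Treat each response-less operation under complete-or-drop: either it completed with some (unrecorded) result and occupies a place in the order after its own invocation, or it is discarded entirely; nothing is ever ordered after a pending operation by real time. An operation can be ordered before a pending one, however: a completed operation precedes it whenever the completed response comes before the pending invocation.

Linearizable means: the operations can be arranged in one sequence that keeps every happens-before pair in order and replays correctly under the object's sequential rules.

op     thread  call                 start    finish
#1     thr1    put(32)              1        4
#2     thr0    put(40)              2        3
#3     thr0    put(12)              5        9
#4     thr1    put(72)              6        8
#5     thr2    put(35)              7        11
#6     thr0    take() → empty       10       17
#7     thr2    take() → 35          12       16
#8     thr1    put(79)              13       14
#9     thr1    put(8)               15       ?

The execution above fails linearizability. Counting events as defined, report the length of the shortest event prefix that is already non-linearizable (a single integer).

16

events 1..15 are linearizable; a witness order is #1, #2, #3, #4, #5, #6, #7, #8:
after step 1 (#1 put(32)): queue <32>
after step 2 (#2 put(40)): queue <32,40>
after step 3 (#3 put(12)): queue <32,40,12>
after step 4 (#4 put(72)): queue <32,40,12,72>
after step 5 (#5 put(35)): queue <32,40,12,72,35>
after step 6 (#6 take() (pending, included)): queue <40,12,72,35>
after step 7 (#7 take() (pending, included)): queue <12,72,35>
after step 8 (#8 put(79)): queue <12,72,35,79>
at event 16 (#7's time-16 response) nothing linearizes any more
completion choices over the 2 pending operations (#6, #9) were checked; none helps
take #1, #2, #3, #4, #5, #7, #8 (pending dropped): step 6 already fails, because #7 take() → 35 cannot occur there
take #1, #2, #3, #4, #5, #8, #7 (pending dropped): step 7 already fails, because #7 take() → 35 cannot occur there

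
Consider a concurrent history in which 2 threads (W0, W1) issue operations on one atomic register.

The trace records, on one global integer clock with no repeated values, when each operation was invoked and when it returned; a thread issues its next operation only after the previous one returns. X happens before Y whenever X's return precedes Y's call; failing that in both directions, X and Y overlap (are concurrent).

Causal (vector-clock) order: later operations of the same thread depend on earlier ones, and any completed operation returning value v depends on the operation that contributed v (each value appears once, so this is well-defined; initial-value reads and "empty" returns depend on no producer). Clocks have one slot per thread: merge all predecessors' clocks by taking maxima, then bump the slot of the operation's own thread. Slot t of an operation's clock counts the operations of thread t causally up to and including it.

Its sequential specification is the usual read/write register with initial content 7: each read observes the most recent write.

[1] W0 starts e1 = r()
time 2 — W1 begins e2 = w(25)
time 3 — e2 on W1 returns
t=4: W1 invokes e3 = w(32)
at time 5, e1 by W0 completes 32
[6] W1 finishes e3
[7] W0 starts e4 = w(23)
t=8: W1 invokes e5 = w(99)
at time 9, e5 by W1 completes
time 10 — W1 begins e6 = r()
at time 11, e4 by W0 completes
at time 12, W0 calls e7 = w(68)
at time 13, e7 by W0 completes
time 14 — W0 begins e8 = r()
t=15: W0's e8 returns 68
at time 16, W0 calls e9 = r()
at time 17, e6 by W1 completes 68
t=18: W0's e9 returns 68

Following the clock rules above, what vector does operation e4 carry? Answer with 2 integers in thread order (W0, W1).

(2, 2)

e2 (invocation 2): nothing precedes it; W1's component alone gives (0, 1)
merge at e3 (invoked 4): VC(e2)=(0, 1), own-thread bump on W1 → (0, 2)
merge at e5 (invoked 8): VC(e3)=(0, 2), own-thread bump on W1 → (0, 3)
merge at e1 (invoked 1): VC(e3)=(0, 2), own-thread bump on W0 → (1, 2)
merge at e4 (invoked 7): VC(e1)=(1, 2), own-thread bump on W0 → (2, 2)
merge at e7 (invoked 12): VC(e4)=(2, 2), own-thread bump on W0 → (3, 2)
merge at e8 (invoked 14): VC(e7)=(3, 2), own-thread bump on W0 → (4, 2)
merge at e6 (invoked 10): VC(e5)=(0, 3), VC(e7)=(3, 2), own-thread bump on W1 → (3, 4)
merge at e9 (invoked 16): VC(e7)=(3, 2), VC(e8)=(4, 2), own-thread bump on W0 → (5, 2)
target: VC(e4) = (2, 2)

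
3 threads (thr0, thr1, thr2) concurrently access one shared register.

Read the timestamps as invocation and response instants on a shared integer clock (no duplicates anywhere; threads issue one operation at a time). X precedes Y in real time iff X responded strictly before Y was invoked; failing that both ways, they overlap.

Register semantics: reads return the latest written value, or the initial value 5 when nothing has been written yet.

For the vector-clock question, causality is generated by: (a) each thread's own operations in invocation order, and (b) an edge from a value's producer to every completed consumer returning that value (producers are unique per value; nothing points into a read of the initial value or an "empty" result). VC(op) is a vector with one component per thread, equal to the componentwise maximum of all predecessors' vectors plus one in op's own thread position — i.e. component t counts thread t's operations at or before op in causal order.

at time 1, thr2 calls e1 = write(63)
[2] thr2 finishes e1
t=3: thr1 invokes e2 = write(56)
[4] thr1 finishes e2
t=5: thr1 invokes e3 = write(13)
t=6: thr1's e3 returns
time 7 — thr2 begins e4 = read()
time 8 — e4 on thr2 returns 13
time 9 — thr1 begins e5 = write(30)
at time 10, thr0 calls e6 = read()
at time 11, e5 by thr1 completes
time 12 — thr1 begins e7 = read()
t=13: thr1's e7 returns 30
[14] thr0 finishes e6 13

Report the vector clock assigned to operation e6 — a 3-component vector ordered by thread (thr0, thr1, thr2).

(1, 2, 0)

VC(e1, invoked at 1): no causal predecessors; +1 on thr2 → (0, 0, 1)
VC(e2, invoked at 3): no causal predecessors; +1 on thr1 → (0, 1, 0)
VC(e3, invoked at 5): max of VC(e2)=(0, 1, 0), then +1 on thread thr1 → (0, 2, 0)
VC(e5, invoked at 9): max of VC(e3)=(0, 2, 0), then +1 on thread thr1 → (0, 3, 0)
VC(e6, invoked at 10): max of VC(e3)=(0, 2, 0), then +1 on thread thr0 → (1, 2, 0)
VC(e4, invoked at 7): max of VC(e1)=(0, 0, 1), VC(e3)=(0, 2, 0), then +1 on thread thr2 → (0, 2, 2)
VC(e7, invoked at 12): max of VC(e5)=(0, 3, 0), then +1 on thread thr1 → (0, 4, 0)
target: VC(e6) = (1, 2, 0)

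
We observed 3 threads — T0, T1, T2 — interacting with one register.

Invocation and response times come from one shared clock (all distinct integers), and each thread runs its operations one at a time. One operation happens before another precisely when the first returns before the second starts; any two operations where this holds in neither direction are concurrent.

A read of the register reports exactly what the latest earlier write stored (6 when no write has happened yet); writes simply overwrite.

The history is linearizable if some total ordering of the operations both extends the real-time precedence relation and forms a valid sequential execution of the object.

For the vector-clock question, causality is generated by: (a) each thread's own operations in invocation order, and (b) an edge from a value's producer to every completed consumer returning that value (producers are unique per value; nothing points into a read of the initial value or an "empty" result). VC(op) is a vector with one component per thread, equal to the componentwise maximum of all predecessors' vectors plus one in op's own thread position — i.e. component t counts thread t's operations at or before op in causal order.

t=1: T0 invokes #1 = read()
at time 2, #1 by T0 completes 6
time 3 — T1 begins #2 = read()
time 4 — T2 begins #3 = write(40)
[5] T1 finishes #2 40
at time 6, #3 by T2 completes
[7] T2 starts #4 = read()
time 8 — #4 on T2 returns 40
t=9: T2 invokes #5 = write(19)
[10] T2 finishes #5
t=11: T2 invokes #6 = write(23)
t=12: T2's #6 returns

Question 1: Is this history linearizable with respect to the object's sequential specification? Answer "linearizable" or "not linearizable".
witness order: #1, #3, #2, #4, #5, #6
1. #1 read() → 6, leaving value 6
2. #3 write(40), leaving value 40
3. #2 read() → 40, leaving value 40
4. #4 read() → 40, leaving value 40
5. #5 write(19), leaving value 19
6. #6 write(23), leaving value 23

linearizable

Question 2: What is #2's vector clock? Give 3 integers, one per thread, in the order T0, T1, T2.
invoked at 4, #3 has no predecessors; its own T2 bump gives (0, 0, 1)
invoked at 1, #1 has no predecessors; its own T0 bump gives (1, 0, 0)
#4, invoked 7, takes VC(#3)=(0, 0, 1) under max, adds 1 for T2 → (0, 0, 2)
#2, invoked 3, takes VC(#3)=(0, 0, 1) under max, adds 1 for T1 → (0, 1, 1)
#5, invoked 9, takes VC(#4)=(0, 0, 2) under max, adds 1 for T2 → (0, 0, 3)
#6, invoked 11, takes VC(#5)=(0, 0, 3) under max, adds 1 for T2 → (0, 0, 4)
target: VC(#2) = (0, 1, 1)

(0, 1, 1)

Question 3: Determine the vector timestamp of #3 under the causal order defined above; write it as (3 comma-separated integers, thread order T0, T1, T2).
#3, invoked 4, has no incoming edges; only T2's bump applies → (0, 0, 1)
#1, invoked 1, has no incoming edges; only T0's bump applies → (1, 0, 0)
merge at #4 (invoked 7): VC(#3)=(0, 0, 1), own-thread bump on T2 → (0, 0, 2)
merge at #2 (invoked 3): VC(#3)=(0, 0, 1), own-thread bump on T1 → (0, 1, 1)
merge at #5 (invoked 9): VC(#4)=(0, 0, 2), own-thread bump on T2 → (0, 0, 3)
merge at #6 (invoked 11): VC(#5)=(0, 0, 3), own-thread bump on T2 → (0, 0, 4)
target: VC(#3) = (0, 0, 1)

(0, 0, 1)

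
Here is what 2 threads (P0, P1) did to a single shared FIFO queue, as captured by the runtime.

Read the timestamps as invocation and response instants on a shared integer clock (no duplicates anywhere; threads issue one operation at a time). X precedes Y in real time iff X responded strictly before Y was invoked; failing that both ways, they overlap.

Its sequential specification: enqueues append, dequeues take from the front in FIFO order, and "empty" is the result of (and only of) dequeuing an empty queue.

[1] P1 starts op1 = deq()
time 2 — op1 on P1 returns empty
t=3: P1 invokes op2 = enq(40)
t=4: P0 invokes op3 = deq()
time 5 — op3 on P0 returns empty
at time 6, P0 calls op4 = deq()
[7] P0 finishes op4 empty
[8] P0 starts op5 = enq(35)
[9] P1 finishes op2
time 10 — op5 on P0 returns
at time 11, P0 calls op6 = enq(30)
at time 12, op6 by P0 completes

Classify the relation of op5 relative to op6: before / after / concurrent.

before

op5 spans [8,10], op6 spans [11,12]
resp(op5)=10 < inv(op6)=11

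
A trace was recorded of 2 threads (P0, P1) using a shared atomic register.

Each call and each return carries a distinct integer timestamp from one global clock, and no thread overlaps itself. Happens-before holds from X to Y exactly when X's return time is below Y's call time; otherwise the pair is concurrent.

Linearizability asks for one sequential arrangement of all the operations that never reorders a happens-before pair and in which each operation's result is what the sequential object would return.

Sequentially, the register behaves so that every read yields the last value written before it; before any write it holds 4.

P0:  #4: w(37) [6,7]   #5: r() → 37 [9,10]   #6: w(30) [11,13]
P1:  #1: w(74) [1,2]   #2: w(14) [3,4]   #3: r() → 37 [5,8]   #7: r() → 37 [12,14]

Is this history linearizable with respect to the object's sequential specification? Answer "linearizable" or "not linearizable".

linearizable

one valid linearization: #1, #2, #4, #3, #5, #7, #6
step 1: #1 w(74) — value 74
step 2: #2 w(14) — value 14
step 3: #4 w(37) — value 37
step 4: #3 r() → 37 — value 37
step 5: #5 r() → 37 — value 37
step 6: #7 r() → 37 — value 37
step 7: #6 w(30) — value 30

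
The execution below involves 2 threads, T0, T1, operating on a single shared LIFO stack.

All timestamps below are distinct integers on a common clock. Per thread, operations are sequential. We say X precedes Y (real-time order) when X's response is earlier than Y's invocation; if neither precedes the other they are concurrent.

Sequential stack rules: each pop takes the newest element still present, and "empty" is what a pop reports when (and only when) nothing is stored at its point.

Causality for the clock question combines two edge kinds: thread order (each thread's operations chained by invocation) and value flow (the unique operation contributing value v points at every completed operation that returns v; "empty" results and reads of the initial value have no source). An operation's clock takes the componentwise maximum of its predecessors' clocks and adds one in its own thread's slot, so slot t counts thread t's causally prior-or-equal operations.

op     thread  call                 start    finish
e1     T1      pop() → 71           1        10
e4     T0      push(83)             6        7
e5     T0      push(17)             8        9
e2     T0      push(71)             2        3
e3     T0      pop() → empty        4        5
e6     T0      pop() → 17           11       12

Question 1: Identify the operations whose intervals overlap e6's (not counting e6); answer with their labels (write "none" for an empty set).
none

e6 runs from 11 to 12; window-overlapping ops are concurrent
e1 [1,10]: before
e2 [2,3]: before
e3 [4,5]: before
e4 [6,7]: before
e5 [8,9]: before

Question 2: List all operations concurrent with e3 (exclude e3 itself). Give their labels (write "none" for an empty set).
e1

concurrent with e3 ([4,5]): every op whose interval crosses 4..5
e1 [1,10]: concurrent
e2 [2,3]: before
e4 [6,7]: after
e5 [8,9]: after
e6 [11,12]: after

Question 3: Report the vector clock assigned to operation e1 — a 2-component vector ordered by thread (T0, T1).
(1, 1)

invoked at 2, e2 has no predecessors; its own T0 bump gives (1, 0)
invoked at 1, e1 merges VC(e2)=(1, 0) and bumps T1's slot → (1, 1)
invoked at 4, e3 merges VC(e2)=(1, 0) and bumps T0's slot → (2, 0)
invoked at 6, e4 merges VC(e3)=(2, 0) and bumps T0's slot → (3, 0)
invoked at 8, e5 merges VC(e4)=(3, 0) and bumps T0's slot → (4, 0)
invoked at 11, e6 merges VC(e5)=(4, 0) and bumps T0's slot → (5, 0)
target: VC(e1) = (1, 1)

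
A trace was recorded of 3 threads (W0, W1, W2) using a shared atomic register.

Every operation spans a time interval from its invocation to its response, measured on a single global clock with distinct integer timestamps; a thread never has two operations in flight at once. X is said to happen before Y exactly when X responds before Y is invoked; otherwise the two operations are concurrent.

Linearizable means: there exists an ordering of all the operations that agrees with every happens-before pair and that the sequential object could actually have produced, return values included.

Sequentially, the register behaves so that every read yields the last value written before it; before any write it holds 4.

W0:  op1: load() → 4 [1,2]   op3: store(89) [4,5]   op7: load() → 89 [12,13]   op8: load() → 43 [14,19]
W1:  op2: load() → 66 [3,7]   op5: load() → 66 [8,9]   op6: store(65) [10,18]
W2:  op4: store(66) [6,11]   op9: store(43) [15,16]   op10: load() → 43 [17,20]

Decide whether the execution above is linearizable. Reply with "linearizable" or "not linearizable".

not linearizable

cut after 12 events: linearizable; cut after 13 events (op7 responds, time 13): not linearizable
6 completed operations, 5 real-time-consistent orders — every atomic register replay fails
no escape via the 1 pending operation (op6): every completion choice fails
e.g. op1, op2, op3, op4, op5, op7 (pending dropped): illegal at step 2, since op2 load() → 66 cannot apply there
e.g. op1, op2, op3, op5, op4, op7 (pending dropped): illegal at step 2, since op2 load() → 66 cannot apply there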